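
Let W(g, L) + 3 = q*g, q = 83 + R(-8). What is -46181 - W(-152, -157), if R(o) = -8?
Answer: -34778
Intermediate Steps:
q = 75 (q = 83 - 8 = 75)
W(g, L) = -3 + 75*g
-46181 - W(-152, -157) = -46181 - (-3 + 75*(-152)) = -46181 - (-3 - 11400) = -46181 - 1*(-11403) = -46181 + 11403 = -34778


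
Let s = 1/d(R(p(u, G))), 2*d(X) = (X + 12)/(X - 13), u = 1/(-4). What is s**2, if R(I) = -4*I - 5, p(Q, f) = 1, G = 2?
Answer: 1936/9 ≈ 215.11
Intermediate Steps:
u = -1/4 ≈ -0.25000
R(I) = -5 - 4*I
d(X) = (12 + X)/(2*(-13 + X)) (d(X) = ((X + 12)/(X - 13))/2 = ((12 + X)/(-13 + X))/2 = (12 + X)/(2*(-13 + X)))
s = -44/3 (s = 1/((12 + (-5 - 4*1))/(2*(-13 + (-5 - 4*1)))) = 1/((12 + (-5 - 4))/(2*(-13 + (-5 - 4)))) = 1/((12 - 9)/(2*(-13 - 9))) = 1/((1/2)*3/(-22)) = 1/((1/2)*(-1/22)*3) = 1/(-3/44) = -44/3 ≈ -14.667)
s**2 = (-44/3)**2 = 1936/9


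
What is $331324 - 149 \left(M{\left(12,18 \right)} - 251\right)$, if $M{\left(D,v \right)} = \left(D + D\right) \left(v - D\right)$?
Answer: $347267$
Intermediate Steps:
$M{\left(D,v \right)} = 2 D \left(v - D\right)$
$331324 - 149 \left(M{\left(12,18 \right)} - 251\right) = 331324 - 149 \left(2 \cdot 12 \left(18 - 12\right) - 251\right) = 331324 - 149 \left(2 \cdot 12 \cdot 6 - 251\right) = 331324 - 149 \left(144 - 251\right) = 331324 - -15943 = 331324 + 15943 = 347267$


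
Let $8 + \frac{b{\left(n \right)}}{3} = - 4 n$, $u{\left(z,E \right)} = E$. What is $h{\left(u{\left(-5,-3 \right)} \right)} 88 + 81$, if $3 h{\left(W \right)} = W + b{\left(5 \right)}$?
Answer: $-2471$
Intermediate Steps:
$b{\left(n \right)} = -24 - 12 n$ ($b{\left(n \right)} = -24 + 3 \left(- 4 n\right) = -24 - 12 n$)
$h{\left(W \right)} = -28 + \frac{W}{3}$ ($h{\left(W \right)} = \frac{W - 84}{3} = \frac{-84 + W}{3} = -28 + \frac{W}{3}$)
$h{\left(u{\left(-5,-3 \right)} \right)} 88 + 81 = \left(-28 + \frac{1}{3} \left(-3\right)\right) 88 + 81 = \left(-28 - 1\right) 88 + 81 = \left(-29\right) 88 + 81 = -2552 + 81 = -2471$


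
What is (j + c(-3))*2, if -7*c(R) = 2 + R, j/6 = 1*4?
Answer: 338/7 ≈ 48.286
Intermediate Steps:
j = 24 (j = 6*(1*4) = 6*4 = 24)
c(R) = -2/7 - R/7 (c(R) = -(2 + R)/7 = -2/7 - R/7)
(j + c(-3))*2 = (24 + (-2/7 - 1/7*(-3)))*2 = (24 + (-2/7 + 3/7))*2 = (24 + 1/7)*2 = (169/7)*2 = 338/7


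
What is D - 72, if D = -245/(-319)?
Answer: -22723/319 ≈ -71.232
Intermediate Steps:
D = 245/319 (D = -245*(-1/319) = 245/319 ≈ 0.76803)
D - 72 = 245/319 - 72 = -22723/319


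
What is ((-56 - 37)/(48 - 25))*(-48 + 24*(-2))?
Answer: 8928/23 ≈ 388.17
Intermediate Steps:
((-56 - 37)/(48 - 25))*(-48 + 24*(-2)) = (-93/23)*(-48 - 48) = -93*1/23*(-96) = -93/23*(-96) = 8928/23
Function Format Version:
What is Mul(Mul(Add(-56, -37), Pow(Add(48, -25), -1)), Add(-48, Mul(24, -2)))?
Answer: Rational(8928, 23) ≈ 388.17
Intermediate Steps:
Mul(Mul(Add(-56, -37), Pow(Add(48, -25), -1)), Add(-48, Mul(24, -2))) = Mul(Mul(-93, Pow(23, -1)), Add(-48, -48)) = Mul(Mul(-93, Rational(1, 23)), -96) = Mul(Rational(-93, 23), -96) = Rational(8928, 23)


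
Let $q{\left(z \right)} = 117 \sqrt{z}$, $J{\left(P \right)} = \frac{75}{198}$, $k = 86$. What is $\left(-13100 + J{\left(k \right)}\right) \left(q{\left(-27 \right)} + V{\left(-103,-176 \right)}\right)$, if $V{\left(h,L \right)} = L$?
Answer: $\frac{6916600}{3} - \frac{101155275 i \sqrt{3}}{22} \approx 2.3055 \cdot 10^{6} - 7.9639 \cdot 10^{6} i$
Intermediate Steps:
$J{\left(P \right)} = \frac{25}{66}$ ($J{\left(P \right)} = 75 \cdot \frac{1}{198} = \frac{25}{66}$)
$\left(-13100 + J{\left(k \right)}\right) \left(q{\left(-27 \right)} + V{\left(-103,-176 \right)}\right) = \left(-13100 + \frac{25}{66}\right) \left(117 \sqrt{-27} - 176\right) = - \frac{864575 \left(117 \cdot 3 i \sqrt{3} - 176\right)}{66} = - \frac{864575 \left(351 i \sqrt{3} - 176\right)}{66} = - \frac{864575 \left(-176 + 351 i \sqrt{3}\right)}{66} = \frac{6916600}{3} - \frac{101155275 i \sqrt{3}}{22}$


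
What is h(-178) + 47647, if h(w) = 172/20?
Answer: 238278/5 ≈ 47656.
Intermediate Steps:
h(w) = 43/5 (h(w) = 172*(1/20) = 43/5)
h(-178) + 47647 = 43/5 + 47647 = 238278/5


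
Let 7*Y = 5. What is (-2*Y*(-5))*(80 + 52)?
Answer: 6600/7 ≈ 942.86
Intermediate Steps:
Y = 5/7 (Y = (⅐)*5 = 5/7 ≈ 0.71429)
(-2*Y*(-5))*(80 + 52) = (-2*5/7*(-5))*(80 + 52) = -10/7*(-5)*132 = (50/7)*132 = 6600/7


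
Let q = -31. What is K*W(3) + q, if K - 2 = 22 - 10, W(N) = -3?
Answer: -73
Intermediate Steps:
K = 14 (K = 2 + (22 - 10) = 2 + 12 = 14)
K*W(3) + q = 14*(-3) - 31 = -42 - 31 = -73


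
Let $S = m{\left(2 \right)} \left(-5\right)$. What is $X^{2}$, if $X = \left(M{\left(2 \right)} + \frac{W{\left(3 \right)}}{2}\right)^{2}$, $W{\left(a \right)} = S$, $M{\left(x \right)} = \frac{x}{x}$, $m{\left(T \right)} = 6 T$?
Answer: $707281$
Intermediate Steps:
$M{\left(x \right)} = 1$
$S = -60$ ($S = 6 \cdot 2 \left(-5\right) = 12 \left(-5\right) = -60$)
$W{\left(a \right)} = -60$
$X = 841$ ($X = \left(1 - \frac{60}{2}\right)^{2} = \left(1 - 30\right)^{2} = \left(-29\right)^{2} = 841$)
$X^{2} = 841^{2} = 707281$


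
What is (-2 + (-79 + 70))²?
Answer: 121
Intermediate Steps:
(-2 + (-79 + 70))² = (-2 - 9)² = (-11)² = 121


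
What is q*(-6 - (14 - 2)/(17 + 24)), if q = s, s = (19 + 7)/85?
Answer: -6708/3485 ≈ -1.9248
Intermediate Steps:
s = 26/85 (s = 26*(1/85) = 26/85 ≈ 0.30588)
q = 26/85 ≈ 0.30588
q*(-6 - (14 - 2)/(17 + 24)) = 26*(-6 - (14 - 2)/(17 + 24))/85 = 26*(-6 - 12/41)/85 = (26/85)*(-258/41) = -6708/3485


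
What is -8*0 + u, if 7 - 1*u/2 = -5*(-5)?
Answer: -36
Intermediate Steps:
u = -36 (u = 14 - (-10)*(-5) = 14 - 2*25 = 14 - 50 = -36)
-8*0 + u = -8*0 - 36 = 0 - 36 = -36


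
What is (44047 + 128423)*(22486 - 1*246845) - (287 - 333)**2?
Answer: -38695198846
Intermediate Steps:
(44047 + 128423)*(22486 - 1*246845) - (287 - 333)**2 = 172470*(22486 - 246845) - 1*(-46)**2 = 172470*(-224359) - 1*2116 = -38695196730 - 2116 = -38695198846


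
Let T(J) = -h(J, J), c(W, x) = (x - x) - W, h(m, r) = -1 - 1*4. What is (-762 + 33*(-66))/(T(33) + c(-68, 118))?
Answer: -2940/73 ≈ -40.274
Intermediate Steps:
h(m, r) = -5 (h(m, r) = -1 - 4 = -5)
c(W, x) = -W (c(W, x) = 0 - W = -W)
T(J) = 5 (T(J) = -1*(-5) = 5)
(-762 + 33*(-66))/(T(33) + c(-68, 118)) = (-762 + 33*(-66))/(5 - 1*(-68)) = (-762 - 2178)/(5 + 68) = -2940/73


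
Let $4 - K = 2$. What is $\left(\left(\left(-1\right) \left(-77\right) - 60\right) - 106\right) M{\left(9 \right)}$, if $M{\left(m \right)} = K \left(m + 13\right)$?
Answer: $-3916$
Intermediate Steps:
$K = 2$ ($K = 4 - 2 = 2$)
$M{\left(m \right)} = 26 + 2 m$ ($M{\left(m \right)} = 2 \left(m + 13\right) = 2 \left(13 + m\right) = 26 + 2 m$)
$\left(\left(\left(-1\right) \left(-77\right) - 60\right) - 106\right) M{\left(9 \right)} = \left(\left(\left(-1\right) \left(-77\right) - 60\right) - 106\right) \left(26 + 2 \cdot 9\right) = \left(\left(77 - 60\right) - 106\right) \left(26 + 18\right) = \left(17 - 106\right) 44 = \left(-89\right) 44 = -3916$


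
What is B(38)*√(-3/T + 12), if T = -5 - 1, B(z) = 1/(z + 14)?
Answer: 5*√2/104 ≈ 0.067991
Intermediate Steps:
B(z) = 1/(14 + z)
T = -6
B(38)*√(-3/T + 12) = √(-3/(-6) + 12)/(14 + 38) = √(-3*(-⅙) + 12)/52 = √(½ + 12)/52 = √(25/2)/52 = (5*√2/2)/52 = 5*√2/104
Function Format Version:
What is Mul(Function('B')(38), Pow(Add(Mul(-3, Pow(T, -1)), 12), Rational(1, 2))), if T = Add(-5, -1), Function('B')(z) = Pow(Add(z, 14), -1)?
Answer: Mul(Rational(5, 104), Pow(2, Rational(1, 2))) ≈ 0.067991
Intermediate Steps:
Function('B')(z) = Pow(Add(14, z), -1)
T = -6
Mul(Function('B')(38), Pow(Add(Mul(-3, Pow(T, -1)), 12), Rational(1, 2))) = Mul(Pow(Add(14, 38), -1), Pow(Add(Mul(-3, Pow(-6, -1)), 12), Rational(1, 2))) = Mul(Pow(52, -1), Pow(Add(Mul(-3, Rational(-1, 6)), 12), Rational(1, 2))) = Mul(Rational(1, 52), Pow(Add(Rational(1, 2), 12), Rational(1, 2))) = Mul(Rational(1, 52), Pow(Rational(25, 2), Rational(1, 2))) = Mul(Rational(1, 52), Mul(Rational(5, 2), Pow(2, Rational(1, 2)))) = Mul(Rational(5, 104), Pow(2, Rational(1, 2)))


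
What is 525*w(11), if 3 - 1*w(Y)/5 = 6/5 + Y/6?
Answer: -175/2 ≈ -87.500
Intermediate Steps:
w(Y) = 9 - 5*Y/6 (w(Y) = 15 - 5*(6/5 + Y/6) = 15 + (-6 - 5*Y/6) = 9 - 5*Y/6)
525*w(11) = 525*(9 - 5/6*11) = 525*(9 - 55/6) = 525*(-1/6) = -175/2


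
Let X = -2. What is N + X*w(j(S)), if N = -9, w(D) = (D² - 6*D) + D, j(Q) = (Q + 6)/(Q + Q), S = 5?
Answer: -21/50 ≈ -0.42000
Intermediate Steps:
j(Q) = (6 + Q)/(2*Q) (j(Q) = (6 + Q)/((2*Q)) = (6 + Q)*(1/(2*Q)) = (6 + Q)/(2*Q))
w(D) = D² - 5*D
N + X*w(j(S)) = -9 - 2*(½)*(6 + 5)/5*(-5 + (½)*(6 + 5)/5) = -9 - 2*(½)*(⅕)*11*(-5 + (½)*(⅕)*11) = -9 - 11*(-5 + 11/10)/5 = -9 - 11*(-39)/(5*10) = -9 - 2*(-429/100) = -9 + 429/50 = -21/50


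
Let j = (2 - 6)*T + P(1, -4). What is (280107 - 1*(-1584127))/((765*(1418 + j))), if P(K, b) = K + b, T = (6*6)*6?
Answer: 1864234/421515 ≈ 4.4227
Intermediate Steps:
T = 216 (T = 36*6 = 216)
j = -867 (j = (2 - 6)*216 + (1 - 4) = -4*216 - 3 = -864 - 3 = -867)
(280107 - 1*(-1584127))/((765*(1418 + j))) = (280107 - 1*(-1584127))/((765*(1418 - 867))) = (280107 + 1584127)/((765*551)) = 1864234/421515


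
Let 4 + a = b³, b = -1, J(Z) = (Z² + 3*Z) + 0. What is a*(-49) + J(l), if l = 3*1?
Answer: 263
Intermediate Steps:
l = 3
J(Z) = Z² + 3*Z
a = -5 (a = -4 + (-1)³ = -4 - 1 = -5)
a*(-49) + J(l) = -5*(-49) + 3*(3 + 3) = 245 + 3*6 = 245 + 18 = 263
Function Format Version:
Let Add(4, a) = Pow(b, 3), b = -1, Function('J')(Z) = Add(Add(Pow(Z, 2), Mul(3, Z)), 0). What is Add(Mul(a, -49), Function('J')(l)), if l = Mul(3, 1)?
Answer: 263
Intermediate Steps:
l = 3
Function('J')(Z) = Add(Pow(Z, 2), Mul(3, Z))
a = -5 (a = Add(-4, Pow(-1, 3)) = Add(-4, -1) = -5)
Add(Mul(a, -49), Function('J')(l)) = Add(Mul(-5, -49), Mul(3, Add(3, 3))) = Add(245, Mul(3, 6)) = Add(245, 18) = 263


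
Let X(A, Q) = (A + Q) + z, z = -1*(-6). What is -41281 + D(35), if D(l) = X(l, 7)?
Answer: -41233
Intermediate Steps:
z = 6
X(A, Q) = 6 + A + Q (X(A, Q) = (A + Q) + 6 = 6 + A + Q)
D(l) = 13 + l (D(l) = 6 + l + 7 = 13 + l)
-41281 + D(35) = -41281 + (13 + 35) = -41281 + 48 = -41233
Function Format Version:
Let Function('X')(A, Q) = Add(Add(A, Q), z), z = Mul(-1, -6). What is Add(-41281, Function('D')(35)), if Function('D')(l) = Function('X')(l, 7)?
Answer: -41233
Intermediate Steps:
z = 6
Function('X')(A, Q) = Add(6, A, Q) (Function('X')(A, Q) = Add(Add(A, Q), 6) = Add(6, A, Q))
Function('D')(l) = Add(13, l) (Function('D')(l) = Add(6, l, 7) = Add(13, l))
Add(-41281, Function('D')(35)) = Add(-41281, Add(13, 35)) = Add(-41281, 48) = -41233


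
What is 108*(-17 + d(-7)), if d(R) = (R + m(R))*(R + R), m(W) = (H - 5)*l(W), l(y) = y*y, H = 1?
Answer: 305100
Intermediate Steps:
l(y) = y²
m(W) = -4*W² (m(W) = (1 - 5)*W² = -4*W²)
d(R) = 2*R*(R - 4*R²) (d(R) = (R - 4*R²)*(R + R) = (R - 4*R²)*(2*R) = 2*R*(R - 4*R²))
108*(-17 + d(-7)) = 108*(-17 + (-7)²*(2 - 8*(-7))) = 108*(-17 + 49*(2 + 56)) = 108*(-17 + 49*58) = 108*(-17 + 2842) = 108*2825 = 305100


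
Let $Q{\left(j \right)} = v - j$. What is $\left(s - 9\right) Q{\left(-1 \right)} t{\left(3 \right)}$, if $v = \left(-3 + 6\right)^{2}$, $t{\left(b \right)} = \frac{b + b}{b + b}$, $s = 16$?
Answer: $70$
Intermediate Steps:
$t{\left(b \right)} = 1$ ($t{\left(b \right)} = \frac{2 b}{2 b} = 2 b \frac{1}{2 b} = 1$)
$v = 9$ ($v = 3^{2} = 9$)
$Q{\left(j \right)} = 9 - j$
$\left(s - 9\right) Q{\left(-1 \right)} t{\left(3 \right)} = \left(16 - 9\right) \left(9 - -1\right) 1 = 7 \left(9 + 1\right) 1 = 7 \cdot 10 \cdot 1 = 70 \cdot 1 = 70$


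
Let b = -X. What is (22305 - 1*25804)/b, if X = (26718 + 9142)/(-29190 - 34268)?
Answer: -111019771/17930 ≈ -6191.8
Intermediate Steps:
X = -17930/31729 (X = 35860/(-63458) = 35860*(-1/63458) = -17930/31729 ≈ -0.56510)
b = 17930/31729 (b = -1*(-17930/31729) = 17930/31729 ≈ 0.56510)
(22305 - 1*25804)/b = (22305 - 1*25804)/(17930/31729) = (22305 - 25804)*(31729/17930) = -3499*31729/17930 = -111019771/17930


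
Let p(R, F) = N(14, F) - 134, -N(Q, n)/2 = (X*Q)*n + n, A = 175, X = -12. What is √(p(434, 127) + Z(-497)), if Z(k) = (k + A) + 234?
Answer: 2*√10549 ≈ 205.42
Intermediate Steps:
N(Q, n) = -2*n + 24*Q*n (N(Q, n) = -2*((-12*Q)*n + n) = -2*(-12*Q*n + n) = -2*(n - 12*Q*n) = -2*n + 24*Q*n)
p(R, F) = -134 + 334*F (p(R, F) = 2*F*(-1 + 12*14) - 134 = 2*F*(-1 + 168) - 134 = 2*F*167 - 134 = 334*F - 134 = -134 + 334*F)
Z(k) = 409 + k (Z(k) = (k + 175) + 234 = (175 + k) + 234 = 409 + k)
√(p(434, 127) + Z(-497)) = √((-134 + 334*127) + (409 - 497)) = √((-134 + 42418) - 88) = √(42284 - 88) = √42196 = 2*√10549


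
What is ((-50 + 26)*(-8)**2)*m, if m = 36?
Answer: -55296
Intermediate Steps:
((-50 + 26)*(-8)**2)*m = ((-50 + 26)*(-8)**2)*36 = -24*64*36 = -1536*36 = -55296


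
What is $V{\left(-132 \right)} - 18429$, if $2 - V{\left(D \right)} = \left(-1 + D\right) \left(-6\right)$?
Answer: $-19225$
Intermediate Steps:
$V{\left(D \right)} = -4 + 6 D$ ($V{\left(D \right)} = 2 - \left(-1 + D\right) \left(-6\right) = 2 - \left(6 - 6 D\right) = 2 + \left(-6 + 6 D\right) = -4 + 6 D$)
$V{\left(-132 \right)} - 18429 = \left(-4 + 6 \left(-132\right)\right) - 18429 = \left(-4 - 792\right) - 18429 = -796 - 18429 = -19225$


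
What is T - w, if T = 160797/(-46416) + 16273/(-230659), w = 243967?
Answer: -870671321630013/3568756048 ≈ -2.4397e+5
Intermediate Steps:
T = -12614867597/3568756048 (T = 160797*(-1/46416) + 16273*(-1/230659) = -53599/15472 - 16273/230659 = -12614867597/3568756048 ≈ -3.5348)
T - w = -12614867597/3568756048 - 1*243967 = -12614867597/3568756048 - 243967 = -870671321630013/3568756048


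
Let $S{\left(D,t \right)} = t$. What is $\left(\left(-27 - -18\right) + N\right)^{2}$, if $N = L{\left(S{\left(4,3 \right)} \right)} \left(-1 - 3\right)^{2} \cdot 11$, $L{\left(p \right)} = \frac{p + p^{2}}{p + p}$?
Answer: $117649$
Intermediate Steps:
$L{\left(p \right)} = \frac{p + p^{2}}{2 p}$
$N = 352$ ($N = \left(\frac{1}{2} + \frac{1}{2} \cdot 3\right) \left(-1 - 3\right)^{2} \cdot 11 = \left(\frac{1}{2} + \frac{3}{2}\right) \left(-4\right)^{2} \cdot 11 = 2 \cdot 16 \cdot 11 = 2 \cdot 176 = 352$)
$\left(\left(-27 - -18\right) + N\right)^{2} = \left(\left(-27 - -18\right) + 352\right)^{2} = \left(\left(-27 + 18\right) + 352\right)^{2} = \left(-9 + 352\right)^{2} = 343^{2} = 117649$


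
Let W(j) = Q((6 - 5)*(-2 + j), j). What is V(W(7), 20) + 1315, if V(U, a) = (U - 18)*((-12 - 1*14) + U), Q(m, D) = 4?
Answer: 1623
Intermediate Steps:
W(j) = 4
V(U, a) = (-26 + U)*(-18 + U) (V(U, a) = (-18 + U)*((-12 - 14) + U) = (-18 + U)*(-26 + U) = (-26 + U)*(-18 + U))
V(W(7), 20) + 1315 = (468 + 4² - 44*4) + 1315 = (468 + 16 - 176) + 1315 = 308 + 1315 = 1623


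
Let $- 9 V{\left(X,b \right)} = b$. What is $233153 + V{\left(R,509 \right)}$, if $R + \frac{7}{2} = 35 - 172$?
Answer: $\frac{2097868}{9} \approx 2.331 \cdot 10^{5}$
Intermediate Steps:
$R = - \frac{281}{2}$ ($R = - \frac{7}{2} + \left(35 - 172\right) = - \frac{7}{2} - 137 = - \frac{281}{2} \approx -140.5$)
$V{\left(X,b \right)} = - \frac{b}{9}$
$233153 + V{\left(R,509 \right)} = 233153 - \frac{509}{9} = \frac{2097868}{9}$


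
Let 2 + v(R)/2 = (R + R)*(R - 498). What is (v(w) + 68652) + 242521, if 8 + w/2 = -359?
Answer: 3928321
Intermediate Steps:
w = -734 (w = -16 + 2*(-359) = -16 - 718 = -734)
v(R) = -4 + 4*R*(-498 + R) (v(R) = -4 + 2*((R + R)*(R - 498)) = -4 + 2*((2*R)*(-498 + R)) = -4 + 2*(2*R*(-498 + R)) = -4 + 4*R*(-498 + R))
(v(w) + 68652) + 242521 = ((-4 - 1992*(-734) + 4*(-734)²) + 68652) + 242521 = ((-4 + 1462128 + 4*538756) + 68652) + 242521 = ((-4 + 1462128 + 2155024) + 68652) + 242521 = (3617148 + 68652) + 242521 = 3685800 + 242521 = 3928321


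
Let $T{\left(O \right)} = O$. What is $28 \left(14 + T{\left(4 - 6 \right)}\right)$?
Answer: $336$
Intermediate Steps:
$28 \left(14 + T{\left(4 - 6 \right)}\right) = 28 \left(14 + \left(4 - 6\right)\right) = 28 \left(14 - 2\right) = 28 \cdot 12 = 336$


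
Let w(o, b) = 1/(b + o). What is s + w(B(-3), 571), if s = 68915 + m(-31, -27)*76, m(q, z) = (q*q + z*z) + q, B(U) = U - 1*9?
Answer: 109004442/559 ≈ 1.9500e+5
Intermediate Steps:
B(U) = -9 + U (B(U) = U - 9 = -9 + U)
m(q, z) = q + q² + z² (m(q, z) = (q² + z²) + q = q + q² + z²)
s = 194999 (s = 68915 + (-31 + (-31)² + (-27)²)*76 = 68915 + (-31 + 961 + 729)*76 = 68915 + 1659*76 = 68915 + 126084 = 194999)
s + w(B(-3), 571) = 194999 + 1/(571 + (-9 - 3)) = 194999 + 1/(571 - 12) = 194999 + 1/559 = 109004442/559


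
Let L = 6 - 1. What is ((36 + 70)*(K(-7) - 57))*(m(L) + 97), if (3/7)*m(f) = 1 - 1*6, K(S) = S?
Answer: -1736704/3 ≈ -5.7890e+5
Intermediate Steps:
L = 5
m(f) = -35/3 (m(f) = 7*(1 - 1*6)/3 = 7*(1 - 6)/3 = (7/3)*(-5) = -35/3)
((36 + 70)*(K(-7) - 57))*(m(L) + 97) = ((36 + 70)*(-7 - 57))*(-35/3 + 97) = (106*(-64))*(256/3) = -6784*256/3 = -1736704/3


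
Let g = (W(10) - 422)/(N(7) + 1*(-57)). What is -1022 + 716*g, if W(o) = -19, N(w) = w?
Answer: 132328/25 ≈ 5293.1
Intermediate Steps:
g = 441/50 (g = (-19 - 422)/(7 + 1*(-57)) = -441/(7 - 57) = -441/(-50) = -441*(-1/50) = 441/50 ≈ 8.8200)
-1022 + 716*g = -1022 + 716*(441/50) = -1022 + 157878/25 = 132328/25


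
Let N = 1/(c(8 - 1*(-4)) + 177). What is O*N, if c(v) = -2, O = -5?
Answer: -1/35 ≈ -0.028571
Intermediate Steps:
N = 1/175 (N = 1/(-2 + 177) = 1/175 ≈ 0.0057143)
O*N = -5*1/175 = -1/35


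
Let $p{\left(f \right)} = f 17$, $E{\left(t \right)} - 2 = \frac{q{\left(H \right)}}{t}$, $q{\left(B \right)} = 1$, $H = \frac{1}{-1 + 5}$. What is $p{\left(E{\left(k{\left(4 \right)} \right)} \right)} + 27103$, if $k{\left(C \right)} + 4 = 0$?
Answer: $\frac{108531}{4} \approx 27133.0$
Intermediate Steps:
$H = \frac{1}{4} \approx 0.25$
$k{\left(C \right)} = -4$ ($k{\left(C \right)} = -4 + 0 = -4$)
$E{\left(t \right)} = 2 + \frac{1}{t}$ ($E{\left(t \right)} = 2 + 1 \frac{1}{t} = 2 + \frac{1}{t}$)
$p{\left(f \right)} = 17 f$
$p{\left(E{\left(k{\left(4 \right)} \right)} \right)} + 27103 = 17 \left(2 + \frac{1}{-4}\right) + 27103 = 17 \left(2 - \frac{1}{4}\right) + 27103 = 17 \cdot \frac{7}{4} + 27103 = \frac{119}{4} + 27103 = \frac{108531}{4}$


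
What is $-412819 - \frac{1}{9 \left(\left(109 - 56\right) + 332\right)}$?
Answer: $- \frac{1430417836}{3465} \approx -4.1282 \cdot 10^{5}$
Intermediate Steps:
$-412819 - \frac{1}{9 \left(\left(109 - 56\right) + 332\right)} = -412819 - \frac{1}{9 \left(53 + 332\right)} = -412819 - \frac{1}{9 \cdot 385} = -412819 - \frac{1}{3465} = - \frac{1430417836}{3465}$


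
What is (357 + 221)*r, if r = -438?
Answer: -253164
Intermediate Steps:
(357 + 221)*r = (357 + 221)*(-438) = 578*(-438) = -253164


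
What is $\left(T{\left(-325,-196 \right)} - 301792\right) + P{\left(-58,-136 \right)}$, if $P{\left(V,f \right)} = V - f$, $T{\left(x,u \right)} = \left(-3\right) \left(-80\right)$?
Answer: $-301474$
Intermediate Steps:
$T{\left(x,u \right)} = 240$
$\left(T{\left(-325,-196 \right)} - 301792\right) + P{\left(-58,-136 \right)} = \left(240 - 301792\right) - -78 = -301552 + \left(-58 + 136\right) = -301552 + 78 = -301474$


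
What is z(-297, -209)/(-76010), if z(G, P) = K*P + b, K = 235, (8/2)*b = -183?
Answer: 196643/304040 ≈ 0.64677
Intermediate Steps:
b = -183/4 (b = (1/4)*(-183) = -183/4 ≈ -45.750)
z(G, P) = -183/4 + 235*P (z(G, P) = 235*P - 183/4 = -183/4 + 235*P)
z(-297, -209)/(-76010) = (-183/4 + 235*(-209))/(-76010) = (-183/4 - 49115)*(-1/76010) = -196643/4*(-1/76010) = 196643/304040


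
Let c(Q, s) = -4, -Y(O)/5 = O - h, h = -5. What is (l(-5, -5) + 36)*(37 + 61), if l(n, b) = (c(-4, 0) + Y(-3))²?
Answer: 22736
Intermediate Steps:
Y(O) = -25 - 5*O (Y(O) = -5*(O - 1*(-5)) = -5*(O + 5) = -5*(5 + O) = -25 - 5*O)
l(n, b) = 196 (l(n, b) = (-4 + (-25 - 5*(-3)))² = (-4 + (-25 + 15))² = (-4 - 10)² = (-14)² = 196)
(l(-5, -5) + 36)*(37 + 61) = (196 + 36)*(37 + 61) = 232*98 = 22736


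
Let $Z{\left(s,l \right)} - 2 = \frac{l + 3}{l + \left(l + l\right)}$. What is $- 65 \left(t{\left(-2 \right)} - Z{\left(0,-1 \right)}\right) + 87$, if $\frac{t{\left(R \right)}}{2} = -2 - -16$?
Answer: $- \frac{4939}{3} \approx -1646.3$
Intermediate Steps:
$t{\left(R \right)} = 28$ ($t{\left(R \right)} = 2 \left(-2 - -16\right) = 2 \left(-2 + 16\right) = 2 \cdot 14 = 28$)
$Z{\left(s,l \right)} = 2 + \frac{3 + l}{3 l}$ ($Z{\left(s,l \right)} = 2 + \frac{l + 3}{l + \left(l + l\right)} = 2 + \frac{3 + l}{l + 2 l} = 2 + \frac{3 + l}{3 l}$)
$- 65 \left(t{\left(-2 \right)} - Z{\left(0,-1 \right)}\right) + 87 = - 65 \left(28 - \left(\frac{7}{3} + \frac{1}{-1}\right)\right) + 87 = - 65 \left(28 - \left(\frac{7}{3} - 1\right)\right) + 87 = - 65 \left(28 - \frac{4}{3}\right) + 87 = \left(-65\right) \frac{80}{3} + 87 = - \frac{5200}{3} + 87 = - \frac{4939}{3}$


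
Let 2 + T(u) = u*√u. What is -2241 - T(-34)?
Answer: -2239 + 34*I*√34 ≈ -2239.0 + 198.25*I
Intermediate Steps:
T(u) = -2 + u^(3/2) (T(u) = -2 + u*√u = -2 + u^(3/2))
-2241 - T(-34) = -2241 - (-2 + (-34)^(3/2)) = -2241 - (-2 - 34*I*√34) = -2241 + (2 + 34*I*√34) = -2239 + 34*I*√34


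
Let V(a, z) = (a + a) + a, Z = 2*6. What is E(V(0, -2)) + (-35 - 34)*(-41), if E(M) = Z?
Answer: 2841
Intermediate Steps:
Z = 12
V(a, z) = 3*a (V(a, z) = 2*a + a = 3*a)
E(M) = 12
E(V(0, -2)) + (-35 - 34)*(-41) = 12 + (-35 - 34)*(-41) = 12 - 69*(-41) = 12 + 2829 = 2841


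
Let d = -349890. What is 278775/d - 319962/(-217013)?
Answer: 3430247007/5062045238 ≈ 0.67764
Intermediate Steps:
278775/d - 319962/(-217013) = 278775/(-349890) - 319962/(-217013) = 278775*(-1/349890) - 319962*(-1/217013) = -18585/23326 + 319962/217013 = 3430247007/5062045238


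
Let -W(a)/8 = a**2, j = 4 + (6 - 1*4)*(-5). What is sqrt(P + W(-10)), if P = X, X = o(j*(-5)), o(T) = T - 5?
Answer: 5*I*sqrt(31) ≈ 27.839*I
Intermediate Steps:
j = -6 (j = 4 + (6 - 4)*(-5) = 4 + 2*(-5) = 4 - 10 = -6)
o(T) = -5 + T
X = 25 (X = -5 - 6*(-5) = -5 + 30 = 25)
W(a) = -8*a**2
P = 25
sqrt(P + W(-10)) = sqrt(25 - 8*(-10)**2) = sqrt(25 - 8*100) = sqrt(25 - 800) = sqrt(-775) = 5*I*sqrt(31)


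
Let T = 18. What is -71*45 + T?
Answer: -3177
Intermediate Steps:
-71*45 + T = -71*45 + 18 = -3195 + 18 = -3177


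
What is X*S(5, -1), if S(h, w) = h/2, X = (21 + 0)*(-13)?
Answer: -1365/2 ≈ -682.50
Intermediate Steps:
X = -273 (X = 21*(-13) = -273)
S(h, w) = h/2 (S(h, w) = h*(½) = h/2)
X*S(5, -1) = -273*5/2 = -1365/2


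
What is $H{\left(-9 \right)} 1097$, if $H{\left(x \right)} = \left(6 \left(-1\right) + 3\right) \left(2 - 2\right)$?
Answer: $0$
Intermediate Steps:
$H{\left(x \right)} = 0$ ($H{\left(x \right)} = \left(-6 + 3\right) 0 = \left(-3\right) 0 = 0$)
$H{\left(-9 \right)} 1097 = 0 \cdot 1097 = 0$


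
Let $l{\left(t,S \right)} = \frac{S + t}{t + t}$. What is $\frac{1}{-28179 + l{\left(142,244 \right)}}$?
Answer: $- \frac{142}{4001225} \approx -3.5489 \cdot 10^{-5}$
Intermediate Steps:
$l{\left(t,S \right)} = \frac{S + t}{2 t}$
$\frac{1}{-28179 + l{\left(142,244 \right)}} = \frac{1}{-28179 + \frac{244 + 142}{2 \cdot 142}} = \frac{1}{-28179 + \frac{1}{2} \cdot \frac{1}{142} \cdot 386} = \frac{1}{-28179 + \frac{193}{142}} = \frac{1}{- \frac{4001225}{142}} = - \frac{142}{4001225}$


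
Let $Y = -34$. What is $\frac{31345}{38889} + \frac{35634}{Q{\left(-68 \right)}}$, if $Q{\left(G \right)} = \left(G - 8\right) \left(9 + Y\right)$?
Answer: $\frac{722663063}{36944550} \approx 19.561$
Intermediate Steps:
$Q{\left(G \right)} = 200 - 25 G$ ($Q{\left(G \right)} = \left(G - 8\right) \left(9 - 34\right) = \left(-8 + G\right) \left(-25\right) = 200 - 25 G$)
$\frac{31345}{38889} + \frac{35634}{Q{\left(-68 \right)}} = \frac{31345}{38889} + \frac{35634}{200 - -1700} = 31345 \cdot \frac{1}{38889} + \frac{35634}{200 + 1700} = \frac{31345}{38889} + \frac{35634}{1900} = \frac{31345}{38889} + 35634 \cdot \frac{1}{1900} = \frac{31345}{38889} + \frac{17817}{950} = \frac{722663063}{36944550}$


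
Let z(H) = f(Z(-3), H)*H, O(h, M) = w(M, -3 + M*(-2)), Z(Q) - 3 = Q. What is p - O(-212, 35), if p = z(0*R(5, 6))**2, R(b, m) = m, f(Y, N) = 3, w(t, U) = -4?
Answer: 4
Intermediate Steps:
Z(Q) = 3 + Q
O(h, M) = -4
z(H) = 3*H
p = 0 (p = (3*(0*6))**2 = (3*0)**2 = 0**2 = 0)
p - O(-212, 35) = 0 - 1*(-4) = 0 + 4 = 4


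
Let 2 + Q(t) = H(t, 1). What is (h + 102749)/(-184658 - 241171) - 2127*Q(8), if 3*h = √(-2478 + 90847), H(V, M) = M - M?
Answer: 1811373817/425829 - √88369/1277487 ≈ 4253.8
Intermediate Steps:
H(V, M) = 0
Q(t) = -2 (Q(t) = -2 + 0 = -2)
h = √88369/3 (h = √(-2478 + 90847)/3 = √88369/3 ≈ 99.090)
(h + 102749)/(-184658 - 241171) - 2127*Q(8) = (√88369/3 + 102749)/(-184658 - 241171) - 2127*(-2) = (102749 + √88369/3)/(-425829) - 1*(-4254) = (102749 + √88369/3)*(-1/425829) + 4254 = (-102749/425829 - √88369/1277487) + 4254 = 1811373817/425829 - √88369/1277487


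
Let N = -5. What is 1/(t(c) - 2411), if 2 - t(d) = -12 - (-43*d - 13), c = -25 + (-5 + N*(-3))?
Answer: -1/1765 ≈ -0.00056657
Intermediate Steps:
c = -15 (c = -25 + (-5 - 5*(-3)) = -25 + (-5 + 15) = -25 + 10 = -15)
t(d) = 1 - 43*d (t(d) = 2 - (-12 - (-43*d - 13)) = 2 - (-12 - (-13 - 43*d)) = 2 - (-12 + (13 + 43*d)) = 2 - (1 + 43*d) = 2 + (-1 - 43*d) = 1 - 43*d)
1/(t(c) - 2411) = 1/((1 - 43*(-15)) - 2411) = 1/((1 + 645) - 2411) = 1/(646 - 2411) = 1/(-1765) = -1/1765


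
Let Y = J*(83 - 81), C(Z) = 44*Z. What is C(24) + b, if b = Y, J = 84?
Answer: 1224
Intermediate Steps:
Y = 168 (Y = 84*(83 - 81) = 84*2 = 168)
b = 168
C(24) + b = 44*24 + 168 = 1056 + 168 = 1224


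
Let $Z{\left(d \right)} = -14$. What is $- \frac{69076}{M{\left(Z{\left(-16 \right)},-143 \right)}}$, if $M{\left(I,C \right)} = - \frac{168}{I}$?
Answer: $- \frac{17269}{3} \approx -5756.3$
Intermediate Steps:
$- \frac{69076}{M{\left(Z{\left(-16 \right)},-143 \right)}} = - \frac{69076}{\left(-168\right) \frac{1}{-14}} = - \frac{69076}{\left(-168\right) \left(- \frac{1}{14}\right)} = - \frac{69076}{12} = \left(-69076\right) \frac{1}{12} = - \frac{17269}{3}$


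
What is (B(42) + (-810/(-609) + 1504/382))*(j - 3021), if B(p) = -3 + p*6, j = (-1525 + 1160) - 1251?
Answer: -45714805811/38773 ≈ -1.1790e+6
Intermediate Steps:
j = -1616 (j = -365 - 1251 = -1616)
B(p) = -3 + 6*p
(B(42) + (-810/(-609) + 1504/382))*(j - 3021) = ((-3 + 6*42) + (-810/(-609) + 1504/382))*(-1616 - 3021) = ((-3 + 252) + (-810*(-1/609) + 1504*(1/382)))*(-4637) = (249 + (270/203 + 752/191))*(-4637) = (249 + 204226/38773)*(-4637) = (9858703/38773)*(-4637) = -45714805811/38773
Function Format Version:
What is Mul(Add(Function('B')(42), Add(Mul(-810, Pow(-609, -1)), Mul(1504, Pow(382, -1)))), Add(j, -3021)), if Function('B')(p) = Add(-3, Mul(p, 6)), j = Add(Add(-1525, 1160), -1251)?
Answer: Rational(-45714805811, 38773) ≈ -1.1790e+6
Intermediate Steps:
j = -1616 (j = Add(-365, -1251) = -1616)
Function('B')(p) = Add(-3, Mul(6, p))
Mul(Add(Function('B')(42), Add(Mul(-810, Pow(-609, -1)), Mul(1504, Pow(382, -1)))), Add(j, -3021)) = Mul(Add(Add(-3, Mul(6, 42)), Add(Mul(-810, Pow(-609, -1)), Mul(1504, Pow(382, -1)))), Add(-1616, -3021)) = Mul(Add(Add(-3, 252), Add(Mul(-810, Rational(-1, 609)), Mul(1504, Rational(1, 382)))), -4637) = Mul(Add(249, Add(Rational(270, 203), Rational(752, 191))), -4637) = Mul(Add(249, Rational(204226, 38773)), -4637) = Mul(Rational(9858703, 38773), -4637) = Rational(-45714805811, 38773)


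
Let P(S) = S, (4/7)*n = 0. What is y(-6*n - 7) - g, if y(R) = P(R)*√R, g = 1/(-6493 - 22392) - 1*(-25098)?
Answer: -724955729/28885 - 7*I*√7 ≈ -25098.0 - 18.52*I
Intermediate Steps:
n = 0 (n = (7/4)*0 = 0)
g = 724955729/28885 (g = 1/(-28885) + 25098 = -1/28885 + 25098 = 724955729/28885 ≈ 25098.)
y(R) = R^(3/2) (y(R) = R*√R = R^(3/2))
y(-6*n - 7) - g = (-6*0 - 7)^(3/2) - 1*724955729/28885 = (0 - 7)^(3/2) - 724955729/28885 = (-7)^(3/2) - 724955729/28885 = -7*I*√7 - 724955729/28885 = -724955729/28885 - 7*I*√7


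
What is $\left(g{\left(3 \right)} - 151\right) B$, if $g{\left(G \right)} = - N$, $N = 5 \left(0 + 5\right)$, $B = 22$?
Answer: $-3872$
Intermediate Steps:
$N = 25$ ($N = 5 \cdot 5 = 25$)
$g{\left(G \right)} = -25$ ($g{\left(G \right)} = \left(-1\right) 25 = -25$)
$\left(g{\left(3 \right)} - 151\right) B = \left(-25 - 151\right) 22 = \left(-176\right) 22 = -3872$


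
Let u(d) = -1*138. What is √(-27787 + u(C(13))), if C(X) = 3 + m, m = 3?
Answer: 5*I*√1117 ≈ 167.11*I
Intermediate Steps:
C(X) = 6 (C(X) = 3 + 3 = 6)
u(d) = -138
√(-27787 + u(C(13))) = √(-27787 - 138) = √(-27925) = 5*I*√1117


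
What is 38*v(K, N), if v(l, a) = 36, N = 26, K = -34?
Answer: 1368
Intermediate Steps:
38*v(K, N) = 38*36 = 1368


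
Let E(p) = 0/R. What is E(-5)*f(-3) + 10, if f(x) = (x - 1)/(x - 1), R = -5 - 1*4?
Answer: 10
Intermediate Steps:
R = -9 (R = -5 - 4 = -9)
f(x) = 1 (f(x) = (-1 + x)/(-1 + x) = 1)
E(p) = 0 (E(p) = 0/(-9) = 0*(-⅑) = 0)
E(-5)*f(-3) + 10 = 0*1 + 10 = 0 + 10 = 10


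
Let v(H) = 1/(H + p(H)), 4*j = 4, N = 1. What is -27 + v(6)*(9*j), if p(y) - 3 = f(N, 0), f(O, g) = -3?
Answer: -51/2 ≈ -25.500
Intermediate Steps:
j = 1 (j = (¼)*4 = 1)
p(y) = 0 (p(y) = 3 - 3 = 0)
v(H) = 1/H (v(H) = 1/(H + 0) = 1/H)
-27 + v(6)*(9*j) = -27 + (9*1)/6 = -27 + (⅙)*9 = -27 + 3/2 = -51/2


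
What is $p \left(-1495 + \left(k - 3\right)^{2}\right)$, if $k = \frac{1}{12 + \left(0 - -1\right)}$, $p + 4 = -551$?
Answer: $\frac{139422105}{169} \approx 8.2498 \cdot 10^{5}$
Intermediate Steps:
$p = -555$ ($p = -4 - 551 = -555$)
$k = \frac{1}{13}$ ($k = \frac{1}{12 + \left(0 + 1\right)} = \frac{1}{12 + 1} = \frac{1}{13} \approx 0.076923$)
$p \left(-1495 + \left(k - 3\right)^{2}\right) = - 555 \left(-1495 + \left(\frac{1}{13} - 3\right)^{2}\right) = - 555 \left(-1495 + \left(- \frac{38}{13}\right)^{2}\right) = - 555 \left(-1495 + \frac{1444}{169}\right) = \left(-555\right) \left(- \frac{251211}{169}\right) = \frac{139422105}{169}$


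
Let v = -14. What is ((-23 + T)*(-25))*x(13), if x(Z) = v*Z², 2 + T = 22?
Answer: -177450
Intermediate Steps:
T = 20 (T = -2 + 22 = 20)
x(Z) = -14*Z²
((-23 + T)*(-25))*x(13) = ((-23 + 20)*(-25))*(-14*13²) = (-3*(-25))*(-14*169) = 75*(-2366) = -177450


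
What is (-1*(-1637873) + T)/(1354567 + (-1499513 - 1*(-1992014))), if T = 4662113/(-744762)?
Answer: 1219820909113/1375626057816 ≈ 0.88674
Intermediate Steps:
T = -4662113/744762 (T = 4662113*(-1/744762) = -4662113/744762 ≈ -6.2599)
(-1*(-1637873) + T)/(1354567 + (-1499513 - 1*(-1992014))) = (-1*(-1637873) - 4662113/744762)/(1354567 + (-1499513 - 1*(-1992014))) = (1637873 - 4662113/744762)/(1354567 + (-1499513 + 1992014)) = 1219820909113/(744762*(1354567 + 492501)) = (1219820909113/744762)/1847068 = (1219820909113/744762)*(1/1847068) = 1219820909113/1375626057816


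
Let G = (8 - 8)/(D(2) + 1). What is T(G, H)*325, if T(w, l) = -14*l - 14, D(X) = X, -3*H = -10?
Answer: -59150/3 ≈ -19717.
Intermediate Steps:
H = 10/3 (H = -⅓*(-10) = 10/3 ≈ 3.3333)
G = 0 (G = (8 - 8)/(2 + 1) = 0/3 = 0*(⅓) = 0)
T(w, l) = -14 - 14*l
T(G, H)*325 = (-14 - 14*10/3)*325 = (-14 - 140/3)*325 = -182/3*325 = -59150/3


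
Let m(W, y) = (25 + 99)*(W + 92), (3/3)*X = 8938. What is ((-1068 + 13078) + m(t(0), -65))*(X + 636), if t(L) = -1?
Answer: 223016756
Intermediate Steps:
X = 8938
m(W, y) = 11408 + 124*W (m(W, y) = 124*(92 + W) = 11408 + 124*W)
((-1068 + 13078) + m(t(0), -65))*(X + 636) = ((-1068 + 13078) + (11408 + 124*(-1)))*(8938 + 636) = (12010 + (11408 - 124))*9574 = (12010 + 11284)*9574 = 23294*9574 = 223016756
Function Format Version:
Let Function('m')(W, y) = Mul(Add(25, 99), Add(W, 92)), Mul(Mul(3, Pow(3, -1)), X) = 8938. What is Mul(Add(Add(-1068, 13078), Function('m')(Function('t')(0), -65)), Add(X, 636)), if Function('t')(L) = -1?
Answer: 223016756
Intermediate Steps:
X = 8938
Function('m')(W, y) = Add(11408, Mul(124, W)) (Function('m')(W, y) = Mul(124, Add(92, W)) = Add(11408, Mul(124, W)))
Mul(Add(Add(-1068, 13078), Function('m')(Function('t')(0), -65)), Add(X, 636)) = Mul(Add(Add(-1068, 13078), Add(11408, Mul(124, -1))), Add(8938, 636)) = Mul(Add(12010, Add(11408, -124)), 9574) = Mul(Add(12010, 11284), 9574) = Mul(23294, 9574) = 223016756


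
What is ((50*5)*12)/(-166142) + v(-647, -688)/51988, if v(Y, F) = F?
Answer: -33783712/1079673787 ≈ -0.031291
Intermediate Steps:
((50*5)*12)/(-166142) + v(-647, -688)/51988 = ((50*5)*12)/(-166142) - 688/51988 = (250*12)*(-1/166142) - 688*1/51988 = 3000*(-1/166142) - 172/12997 = -1500/83071 - 172/12997 = -33783712/1079673787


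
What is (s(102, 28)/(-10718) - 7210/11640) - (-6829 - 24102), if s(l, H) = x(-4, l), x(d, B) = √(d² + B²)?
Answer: 36002963/1164 - √2605/5359 ≈ 30930.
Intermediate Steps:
x(d, B) = √(B² + d²)
s(l, H) = √(16 + l²) (s(l, H) = √(l² + (-4)²) = √(l² + 16) = √(16 + l²))
(s(102, 28)/(-10718) - 7210/11640) - (-6829 - 24102) = (√(16 + 102²)/(-10718) - 7210/11640) - (-6829 - 24102) = (√(16 + 10404)*(-1/10718) - 7210*1/11640) - 1*(-30931) = (√10420*(-1/10718) - 721/1164) + 30931 = ((2*√2605)*(-1/10718) - 721/1164) + 30931 = (-√2605/5359 - 721/1164) + 30931 = (-721/1164 - √2605/5359) + 30931 = 36002963/1164 - √2605/5359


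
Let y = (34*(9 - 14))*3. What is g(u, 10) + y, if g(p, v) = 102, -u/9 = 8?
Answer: -408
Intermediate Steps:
u = -72 (u = -9*8 = -72)
y = -510 (y = (34*(-5))*3 = -170*3 = -510)
g(u, 10) + y = 102 - 510 = -408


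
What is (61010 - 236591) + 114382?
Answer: -61199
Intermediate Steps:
(61010 - 236591) + 114382 = -175581 + 114382 = -61199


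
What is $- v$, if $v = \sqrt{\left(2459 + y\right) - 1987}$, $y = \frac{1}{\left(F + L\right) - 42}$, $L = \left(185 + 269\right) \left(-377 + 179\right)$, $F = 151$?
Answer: $- \frac{5 \sqrt{152191432649}}{89783} \approx -21.726$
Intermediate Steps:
$L = -89892$ ($L = 454 \left(-198\right) = -89892$)
$y = - \frac{1}{89783}$ ($y = \frac{1}{\left(151 - 89892\right) - 42} = \frac{1}{-89741 - 42} = \frac{1}{-89783} = - \frac{1}{89783} \approx -1.1138 \cdot 10^{-5}$)
$v = \frac{5 \sqrt{152191432649}}{89783}$ ($v = \sqrt{\left(2459 - \frac{1}{89783}\right) - 1987} = \sqrt{\frac{220776396}{89783} - 1987} = \sqrt{\frac{42377575}{89783}} = \frac{5 \sqrt{152191432649}}{89783} \approx 21.726$)
$- v = - \frac{5 \sqrt{152191432649}}{89783}$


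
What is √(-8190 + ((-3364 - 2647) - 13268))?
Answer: I*√27469 ≈ 165.74*I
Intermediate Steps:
√(-8190 + ((-3364 - 2647) - 13268)) = √(-8190 + (-6011 - 13268)) = √(-8190 - 19279) = √(-27469) = I*√27469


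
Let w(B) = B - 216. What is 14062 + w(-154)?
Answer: 13692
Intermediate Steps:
w(B) = -216 + B
14062 + w(-154) = 14062 + (-216 - 154) = 14062 - 370 = 13692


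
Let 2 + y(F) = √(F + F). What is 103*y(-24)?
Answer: -206 + 412*I*√3 ≈ -206.0 + 713.6*I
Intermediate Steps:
y(F) = -2 + √2*√F (y(F) = -2 + √(F + F) = -2 + √(2*F) = -2 + √2*√F)
103*y(-24) = 103*(-2 + √2*√(-24)) = 103*(-2 + √2*(2*I*√6)) = 103*(-2 + 4*I*√3) = -206 + 412*I*√3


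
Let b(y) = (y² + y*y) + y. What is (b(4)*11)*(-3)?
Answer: -1188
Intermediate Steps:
b(y) = y + 2*y² (b(y) = (y² + y²) + y = 2*y² + y = y + 2*y²)
(b(4)*11)*(-3) = ((4*(1 + 2*4))*11)*(-3) = ((4*(1 + 8))*11)*(-3) = ((4*9)*11)*(-3) = (36*11)*(-3) = 396*(-3) = -1188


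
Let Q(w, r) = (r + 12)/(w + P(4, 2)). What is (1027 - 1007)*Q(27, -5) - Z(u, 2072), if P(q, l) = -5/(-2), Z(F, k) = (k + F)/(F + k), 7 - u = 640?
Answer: 221/59 ≈ 3.7458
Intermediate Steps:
u = -633 (u = 7 - 1*640 = 7 - 640 = -633)
Z(F, k) = 1 (Z(F, k) = (F + k)/(F + k) = 1)
P(q, l) = 5/2 (P(q, l) = -5*(-1/2) = 5/2)
Q(w, r) = (12 + r)/(5/2 + w) (Q(w, r) = (r + 12)/(w + 5/2) = (12 + r)/(5/2 + w))
(1027 - 1007)*Q(27, -5) - Z(u, 2072) = (1027 - 1007)*(2*(12 - 5)/(5 + 2*27)) - 1*1 = 20*(2*7/(5 + 54)) - 1 = 20*(2*7/59) - 1 = 20*(2*(1/59)*7) - 1 = 20*(14/59) - 1 = 280/59 - 1 = 221/59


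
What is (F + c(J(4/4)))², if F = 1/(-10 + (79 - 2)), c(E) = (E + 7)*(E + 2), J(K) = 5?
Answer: 31685641/4489 ≈ 7058.5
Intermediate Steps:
c(E) = (2 + E)*(7 + E) (c(E) = (7 + E)*(2 + E) = (2 + E)*(7 + E))
F = 1/67 (F = 1/(-10 + 77) = 1/67 ≈ 0.014925)
(F + c(J(4/4)))² = (1/67 + (14 + 5² + 9*5))² = (1/67 + (14 + 25 + 45))² = (1/67 + 84)² = (5629/67)² = 31685641/4489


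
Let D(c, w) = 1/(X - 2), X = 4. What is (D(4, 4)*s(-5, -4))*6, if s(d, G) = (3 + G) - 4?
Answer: -15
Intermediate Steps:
s(d, G) = -1 + G
D(c, w) = ½ (D(c, w) = 1/(4 - 2) = 1/2 = ½)
(D(4, 4)*s(-5, -4))*6 = ((-1 - 4)/2)*6 = ((½)*(-5))*6 = -5/2*6 = -15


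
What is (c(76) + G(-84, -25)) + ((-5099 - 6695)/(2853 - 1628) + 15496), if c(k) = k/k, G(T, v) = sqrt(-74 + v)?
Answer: 18972031/1225 + 3*I*sqrt(11) ≈ 15487.0 + 9.9499*I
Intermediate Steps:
c(k) = 1
(c(76) + G(-84, -25)) + ((-5099 - 6695)/(2853 - 1628) + 15496) = (1 + sqrt(-74 - 25)) + ((-5099 - 6695)/(2853 - 1628) + 15496) = (1 + sqrt(-99)) + (-11794/1225 + 15496) = (1 + 3*I*sqrt(11)) + (-11794*1/1225 + 15496) = (1 + 3*I*sqrt(11)) + (-11794/1225 + 15496) = (1 + 3*I*sqrt(11)) + 18970806/1225 = 18972031/1225 + 3*I*sqrt(11)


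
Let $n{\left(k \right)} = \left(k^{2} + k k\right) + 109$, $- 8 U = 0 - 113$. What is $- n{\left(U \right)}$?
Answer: $- \frac{16257}{32} \approx -508.03$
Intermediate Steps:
$U = \frac{113}{8}$ ($U = - \frac{0 - 113}{8} = \left(- \frac{1}{8}\right) \left(-113\right) = \frac{113}{8} \approx 14.125$)
$n{\left(k \right)} = 109 + 2 k^{2}$ ($n{\left(k \right)} = \left(k^{2} + k^{2}\right) + 109 = 2 k^{2} + 109 = 109 + 2 k^{2}$)
$- n{\left(U \right)} = - (109 + 2 \left(\frac{113}{8}\right)^{2}) = - (109 + 2 \cdot \frac{12769}{64}) = - (109 + \frac{12769}{32}) = \left(-1\right) \frac{16257}{32} = - \frac{16257}{32}$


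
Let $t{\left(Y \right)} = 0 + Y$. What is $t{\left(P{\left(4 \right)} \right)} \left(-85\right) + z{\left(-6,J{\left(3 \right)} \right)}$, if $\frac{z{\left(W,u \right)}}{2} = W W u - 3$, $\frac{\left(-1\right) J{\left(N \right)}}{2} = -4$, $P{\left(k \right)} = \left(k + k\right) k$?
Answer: $-2150$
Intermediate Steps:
$P{\left(k \right)} = 2 k^{2}$ ($P{\left(k \right)} = 2 k k = 2 k^{2}$)
$t{\left(Y \right)} = Y$
$J{\left(N \right)} = 8$ ($J{\left(N \right)} = \left(-2\right) \left(-4\right) = 8$)
$z{\left(W,u \right)} = -6 + 2 u W^{2}$ ($z{\left(W,u \right)} = 2 \left(W W u - 3\right) = 2 \left(W^{2} u - 3\right) = 2 \left(u W^{2} - 3\right) = 2 \left(-3 + u W^{2}\right) = -6 + 2 u W^{2}$)
$t{\left(P{\left(4 \right)} \right)} \left(-85\right) + z{\left(-6,J{\left(3 \right)} \right)} = 2 \cdot 4^{2} \left(-85\right) - \left(6 - 16 \left(-6\right)^{2}\right) = 2 \cdot 16 \left(-85\right) - \left(6 - 576\right) = 32 \left(-85\right) + \left(-6 + 576\right) = -2720 + 570 = -2150$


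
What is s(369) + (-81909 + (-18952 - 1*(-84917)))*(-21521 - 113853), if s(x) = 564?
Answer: 2158403620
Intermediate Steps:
s(369) + (-81909 + (-18952 - 1*(-84917)))*(-21521 - 113853) = 564 + (-81909 + (-18952 - 1*(-84917)))*(-21521 - 113853) = 564 + (-81909 + (-18952 + 84917))*(-135374) = 564 + (-81909 + 65965)*(-135374) = 564 - 15944*(-135374) = 564 + 2158403056 = 2158403620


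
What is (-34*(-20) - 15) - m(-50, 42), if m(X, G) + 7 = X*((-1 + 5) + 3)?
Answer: 1022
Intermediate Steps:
m(X, G) = -7 + 7*X (m(X, G) = -7 + X*((-1 + 5) + 3) = -7 + X*(4 + 3) = -7 + X*7 = -7 + 7*X)
(-34*(-20) - 15) - m(-50, 42) = (-34*(-20) - 15) - (-7 + 7*(-50)) = (680 - 15) - (-7 - 350) = 665 - 1*(-357) = 665 + 357 = 1022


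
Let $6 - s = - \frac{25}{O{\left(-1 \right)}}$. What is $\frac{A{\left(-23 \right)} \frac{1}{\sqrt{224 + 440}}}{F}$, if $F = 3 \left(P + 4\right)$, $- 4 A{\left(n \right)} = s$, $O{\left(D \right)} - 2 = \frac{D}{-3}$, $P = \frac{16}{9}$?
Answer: $- \frac{27 \sqrt{166}}{37184} \approx -0.0093554$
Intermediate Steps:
$P = \frac{16}{9}$ ($P = 16 \cdot \frac{1}{9} = \frac{16}{9} \approx 1.7778$)
$O{\left(D \right)} = 2 - \frac{D}{3}$ ($O{\left(D \right)} = 2 + \frac{D}{-3} = 2 + D \left(- \frac{1}{3}\right) = 2 - \frac{D}{3}$)
$s = \frac{117}{7}$ ($s = 6 - - \frac{25}{2 - - \frac{1}{3}} = 6 - - \frac{25}{2 + \frac{1}{3}} = 6 - - \frac{25}{\frac{7}{3}} = 6 - \left(-25\right) \frac{3}{7} = 6 - - \frac{75}{7} = 6 + \frac{75}{7} = \frac{117}{7} \approx 16.714$)
$A{\left(n \right)} = - \frac{117}{28}$ ($A{\left(n \right)} = \left(- \frac{1}{4}\right) \frac{117}{7} = - \frac{117}{28}$)
$F = \frac{52}{3}$ ($F = 3 \left(\frac{16}{9} + 4\right) = 3 \cdot \frac{52}{9} = \frac{52}{3} \approx 17.333$)
$\frac{A{\left(-23 \right)} \frac{1}{\sqrt{224 + 440}}}{F} = \frac{\left(- \frac{117}{28}\right) \frac{1}{\sqrt{224 + 440}}}{\frac{52}{3}} = - \frac{117}{28 \sqrt{664}} \cdot \frac{3}{52} = - \frac{117}{28 \cdot 2 \sqrt{166}} \cdot \frac{3}{52} = - \frac{117 \frac{\sqrt{166}}{332}}{28} \cdot \frac{3}{52} = - \frac{117 \sqrt{166}}{9296} \cdot \frac{3}{52} = - \frac{27 \sqrt{166}}{37184}$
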